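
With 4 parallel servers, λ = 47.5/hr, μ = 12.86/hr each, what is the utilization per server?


ρ = λ/(cμ) = 47.5/(4·12.86) = 47.5/51.44 = 0.9234

Final: 0.9234


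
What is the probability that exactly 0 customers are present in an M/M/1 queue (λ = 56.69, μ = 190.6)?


ρ = 56.69/190.6 = 0.2974
P_n = (1−ρ)·ρ^n = (1 − 0.2974)·0.2974^0 = 0.7026·1.000000 = 0.702571

Final: 0.702571


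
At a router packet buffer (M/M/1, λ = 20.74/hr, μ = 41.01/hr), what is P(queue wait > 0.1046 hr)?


ρ = 20.74/41.01 = 0.5057
P(Wq > t) = ρ·e^{−(μ−λ)t} = 0.5057·e^{−2.1202}
= 0.5057·0.120003 = 0.060689

Final: 0.060689


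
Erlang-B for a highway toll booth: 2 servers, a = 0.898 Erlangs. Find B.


B(c,a) = (a^c/c!) / Σ_{k=0}^{c} a^k/k!
a^2/2! = 0.403202
Σ terms (k=0..2): 1.00000 + 0.89800 + 0.40320 = 2.301202
B = 0.403202/2.301202 = 0.175214

Final: 0.175214


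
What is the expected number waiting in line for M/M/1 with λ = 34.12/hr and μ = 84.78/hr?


ρ = 34.12/84.78 = 0.4025
Lq = ρ²/(1−ρ) = 0.1620/0.5975 = 0.2711

Final: 0.2711


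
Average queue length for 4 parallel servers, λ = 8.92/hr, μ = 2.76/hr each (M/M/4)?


a = λ/μ = 3.2319; ρ = a/4 = 0.8080
P₀ = 0.025804
Lq = P₀·a^c·ρ / (c!·(1−ρ)²) = 0.025804·109.09958·0.8080/(24·0.03688)
= 2.57020

Final: 2.57020


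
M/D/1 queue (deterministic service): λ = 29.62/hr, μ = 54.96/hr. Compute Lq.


ρ = 29.62/54.96 = 0.5389
M/D/1: Lq = ρ²/(2(1−ρ)) = 0.2905/(2·0.4611) = 0.31498

Final: 0.31498


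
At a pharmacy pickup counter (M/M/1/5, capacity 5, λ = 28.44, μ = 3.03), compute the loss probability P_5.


ρ = λ/μ = 28.44/3.03 = 9.3861
P_K = (1−ρ)ρ^K/(1−ρ^(K+1)) = (-8.3861·72850.882616)/(1 − 683788.482372)
= -610937.599756/-683787.482372 = 0.893461

Final: 0.893461


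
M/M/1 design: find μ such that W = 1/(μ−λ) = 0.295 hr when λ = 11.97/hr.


W = 1/(μ−λ) ⇒ μ − λ = 1/W = 1/0.295 = 3.3898
μ = λ + 1/W = 11.97 + 3.3898 = 15.3598 per hr

Final: 15.3598 /hr


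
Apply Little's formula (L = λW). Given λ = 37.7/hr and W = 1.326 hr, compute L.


L = λW = 37.7·1.326 = 49.9902

Final: 49.9902


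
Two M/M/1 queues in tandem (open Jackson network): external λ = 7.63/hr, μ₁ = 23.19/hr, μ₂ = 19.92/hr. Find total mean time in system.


Each node sees arrival rate λ = 7.63/hr (tandem ⇒ throughput preserved).
W₁ = 1/(μ₁−λ) = 1/(23.19−7.63) = 0.06427 hr
W₂ = 1/(μ₂−λ) = 1/(19.92−7.63) = 0.08137 hr
W_total = W₁ + W₂ = 0.06427 + 0.08137 = 0.14563 hr

Final: 0.14563 hr


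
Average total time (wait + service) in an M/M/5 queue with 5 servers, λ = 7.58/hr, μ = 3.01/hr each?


a = 2.5183; ρ = 0.5037; P₀ = 0.078574
Lq = P₀·a^c·ρ/(c!(1−ρ)²) = 0.13557
Wq = Lq/λ = 0.13557/7.58 = 0.01789 hr
W = Wq + 1/μ = 0.01789 + 0.33223 = 0.35011 hr

Final: 0.35011 hr


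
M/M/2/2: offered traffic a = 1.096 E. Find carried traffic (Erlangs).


B(2,1.096) = 0.222727 (Erlang-B)
Carried load = a(1 − B) = 1.096·(1 − 0.222727) = 1.096·0.777273 = 0.8519 E

Final: 0.8519 Erlangs


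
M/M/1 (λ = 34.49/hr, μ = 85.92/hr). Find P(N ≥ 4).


ρ = 34.49/85.92 = 0.4014
P(N ≥ n) = ρ^n = 0.4014^4 = 0.025965

Final: 0.025965


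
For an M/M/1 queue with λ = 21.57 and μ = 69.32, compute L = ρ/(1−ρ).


ρ = λ/μ = 21.57/69.32 = 0.3112
L = ρ/(1−ρ) = 0.3112/(1 − 0.3112) = 0.3112/0.6888 = 0.4517

Final: 0.4517


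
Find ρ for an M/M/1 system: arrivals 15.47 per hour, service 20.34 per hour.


ρ = λ/μ = 15.47/20.34 = 0.7606

Final: 0.7606


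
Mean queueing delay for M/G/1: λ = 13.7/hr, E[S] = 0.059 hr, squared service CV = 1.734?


ρ = λ·E[S] = 13.7·0.059 = 0.8083
E[S²] = E[S]²(1+C_s²) = 0.059²·(1+1.734) = 0.009517
Wq = λ·E[S²]/(2(1−ρ)) = 13.7·0.009517/(2·0.1917) = 0.34007 hr

Final: 0.34007 hr


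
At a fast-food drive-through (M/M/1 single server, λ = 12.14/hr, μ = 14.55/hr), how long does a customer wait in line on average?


ρ = 12.14/14.55 = 0.8344
Wq = ρ/(μ−λ) = 0.8344/(14.55 − 12.14) = 0.8344/2.41 = 0.3462 hr

Final: 0.3462 hr


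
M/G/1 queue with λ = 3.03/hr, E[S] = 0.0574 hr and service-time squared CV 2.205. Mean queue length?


ρ = λ·E[S] = 3.03·0.0574 = 0.1739
Lq = ρ²(1+C_s²)/(2(1−ρ)) = 0.03025·(1+2.205)/(2·0.8261)
= 0.03025·3.2050/1.6522 = 0.05868

Final: 0.05868


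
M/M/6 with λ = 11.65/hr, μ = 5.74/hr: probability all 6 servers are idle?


a = λ/μ = 11.65/5.74 = 2.0296; ρ = a/c = 0.3383
Σ_{k=0}^{5} a^k/k! (terms k=0..5) = 1.00000 + 2.02962 + 2.05967 + 1.39345 + 0.70704 + 0.28700 = 7.47678
Tail: a^6/(6!(1−ρ)) = 69.90113/(720·0.6617) = 0.14671
P₀ = 1/(7.47678 + 0.14671) = 1/7.62350 = 0.131173

Final: 0.131173


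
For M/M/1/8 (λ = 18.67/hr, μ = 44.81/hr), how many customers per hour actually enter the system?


ρ = 0.4166; P_K = (1−ρ)ρ^8/(1−ρ^9) = 0.0005300
λ_eff = λ(1 − P_K) = 18.67·(1 − 0.0005300) = 18.67·0.999470 = 18.6601 /hr

Final: 18.6601 /hr


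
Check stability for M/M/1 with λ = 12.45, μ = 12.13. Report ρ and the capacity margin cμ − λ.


Total capacity cμ = 1·12.13 = 12.13/hr
ρ = λ/(cμ) = 12.45/12.13 = 1.0264
Stable ⇔ ρ < 1: NO
Spare capacity = cμ − λ = 12.13 − 12.45 = -0.32/hr

Final: ρ = 1.0264; unstable; margin = -0.32/hr


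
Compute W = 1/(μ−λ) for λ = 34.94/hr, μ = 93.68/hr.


W = 1/(μ−λ) = 1/(93.68 − 34.94) = 1/58.74 = 0.01702 hr

Final: 0.01702 hr


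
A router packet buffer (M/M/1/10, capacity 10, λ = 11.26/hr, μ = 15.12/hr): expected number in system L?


ρ = 11.26/15.12 = 0.7447
L = ρ[1 − (K+1)ρ^K + Kρ^(K+1)] / [(1−ρ)(1−ρ^(K+1))]
Numerator: 0.7447·(1 − 11·0.052465 + 10·0.039071) = 0.605894
Denominator: (0.2553)·(0.960929) = 0.245317
L = 0.605894/0.245317 = 2.4698

Final: 2.4698


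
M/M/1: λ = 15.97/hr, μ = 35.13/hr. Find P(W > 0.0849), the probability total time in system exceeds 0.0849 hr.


W ~ Exponential(μ−λ) for M/M/1.
μ − λ = 35.13 − 15.97 = 19.1600
P(W > t) = e^{−(μ−λ)t} = e^{−1.6267} = 0.196580

Final: 0.196580


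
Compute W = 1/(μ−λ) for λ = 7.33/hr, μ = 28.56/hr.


W = 1/(μ−λ) = 1/(28.56 − 7.33) = 1/21.23 = 0.04710 hr

Final: 0.04710 hr


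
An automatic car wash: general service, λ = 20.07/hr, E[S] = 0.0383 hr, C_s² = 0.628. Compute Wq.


ρ = λ·E[S] = 20.07·0.0383 = 0.7687
E[S²] = E[S]²(1+C_s²) = 0.0383²·(1+0.628) = 0.002388
Wq = λ·E[S²]/(2(1−ρ)) = 20.07·0.002388/(2·0.2313) = 0.10360 hr

Final: 0.10360 hr


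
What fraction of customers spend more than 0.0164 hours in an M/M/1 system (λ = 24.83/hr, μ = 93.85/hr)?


W ~ Exponential(μ−λ) for M/M/1.
μ − λ = 93.85 − 24.83 = 69.0200
P(W > t) = e^{−(μ−λ)t} = e^{−1.1319} = 0.322411

Final: 0.322411


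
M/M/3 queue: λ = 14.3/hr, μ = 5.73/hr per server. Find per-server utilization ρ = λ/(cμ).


ρ = λ/(cμ) = 14.3/(3·5.73) = 14.3/17.19 = 0.8319

Final: 0.8319


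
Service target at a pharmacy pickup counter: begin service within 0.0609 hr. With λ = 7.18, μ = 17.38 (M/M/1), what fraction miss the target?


ρ = 7.18/17.38 = 0.4131
P(Wq > t) = ρ·e^{−(μ−λ)t} = 0.4131·e^{−0.6212}
= 0.4131·0.537310 = 0.221973

Final: 0.221973


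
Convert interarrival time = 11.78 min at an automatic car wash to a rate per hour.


λ = 1/(interarrival time) in consistent units.
1 hour = 60 min, so λ = 60/11.78 = 5.0934 per hour

Final: 5.0934 /hr


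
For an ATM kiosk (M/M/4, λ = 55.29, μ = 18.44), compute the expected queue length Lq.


a = λ/μ = 2.9984; ρ = a/4 = 0.7496
P₀ = 0.037829
Lq = P₀·a^c·ρ / (c!·(1−ρ)²) = 0.037829·80.82444·0.7496/(24·0.06270)
= 1.52295

Final: 1.52295


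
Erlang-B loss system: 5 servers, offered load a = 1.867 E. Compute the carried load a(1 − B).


B(5,1.867) = 0.029584 (Erlang-B)
Carried load = a(1 − B) = 1.867·(1 − 0.029584) = 1.867·0.970416 = 1.8118 E

Final: 1.8118 Erlangs


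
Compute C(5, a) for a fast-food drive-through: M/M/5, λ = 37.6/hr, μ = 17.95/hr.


a = λ/μ = 2.0947; ρ = a/5 = 0.4189
P₀ = 0.121936 (from M/M/c formula)
C(c,a) = [a^c/(c!(1−ρ))]·P₀ = [40.32895/(120·0.5811)]·0.121936
= 0.57838·0.121936 = 0.070526

Final: 0.070526


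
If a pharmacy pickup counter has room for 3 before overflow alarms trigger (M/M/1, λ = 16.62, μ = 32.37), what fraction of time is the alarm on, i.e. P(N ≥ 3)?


ρ = 16.62/32.37 = 0.5134
P(N ≥ n) = ρ^n = 0.5134^3 = 0.135352

Final: 0.135352


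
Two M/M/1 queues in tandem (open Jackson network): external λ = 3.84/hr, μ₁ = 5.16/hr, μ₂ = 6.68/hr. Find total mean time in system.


Each node sees arrival rate λ = 3.84/hr (tandem ⇒ throughput preserved).
W₁ = 1/(μ₁−λ) = 1/(5.16−3.84) = 0.75758 hr
W₂ = 1/(μ₂−λ) = 1/(6.68−3.84) = 0.35211 hr
W_total = W₁ + W₂ = 0.75758 + 0.35211 = 1.10969 hr

Final: 1.10969 hr


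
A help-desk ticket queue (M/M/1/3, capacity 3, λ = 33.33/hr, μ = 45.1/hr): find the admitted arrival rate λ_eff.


ρ = 0.7390; P_K = (1−ρ)ρ^3/(1−ρ^4) = 0.150113
λ_eff = λ(1 − P_K) = 33.33·(1 − 0.150113) = 33.33·0.849887 = 28.3267 /hr

Final: 28.3267 /hr


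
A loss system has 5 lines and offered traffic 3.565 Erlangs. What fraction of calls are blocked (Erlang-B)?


B(c,a) = (a^c/c!) / Σ_{k=0}^{c} a^k/k!
a^5/5! = 4.798621
Σ terms (k=0..5): 1.00000 + 3.56500 + 6.35461 + 7.55140 + 6.73018 + 4.79862 = 29.999814
B = 4.798621/29.999814 = 0.159955

Final: 0.159955


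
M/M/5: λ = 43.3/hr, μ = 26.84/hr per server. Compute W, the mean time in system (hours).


a = 1.6133; ρ = 0.3227; P₀ = 0.198766
Lq = P₀·a^c·ρ/(c!(1−ρ)²) = 0.01273
Wq = Lq/λ = 0.01273/43.3 = 0.0002940 hr
W = Wq + 1/μ = 0.0002940 + 0.03726 = 0.03755 hr

Final: 0.03755 hr


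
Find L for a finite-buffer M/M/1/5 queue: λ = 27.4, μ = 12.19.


ρ = 27.4/12.19 = 2.2477
L = ρ[1 − (K+1)ρ^K + Kρ^(K+1)] / [(1−ρ)(1−ρ^(K+1))]
Numerator: 2.2477·(1 − 6·57.376531 + 5·128.967756) = 677.873740
Denominator: (-1.2477)·(-127.967756) = 159.671006
L = 677.873740/159.671006 = 4.2454

Final: 4.2454


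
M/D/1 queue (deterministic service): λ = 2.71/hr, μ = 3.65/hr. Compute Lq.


ρ = 2.71/3.65 = 0.7425
M/D/1: Lq = ρ²/(2(1−ρ)) = 0.5513/(2·0.2575) = 1.07026

Final: 1.07026


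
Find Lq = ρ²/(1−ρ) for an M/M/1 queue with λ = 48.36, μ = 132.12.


ρ = 48.36/132.12 = 0.3660
Lq = ρ²/(1−ρ) = 0.1340/0.6340 = 0.2113

Final: 0.2113


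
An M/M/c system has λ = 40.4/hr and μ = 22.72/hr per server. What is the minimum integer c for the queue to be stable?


Stability requires cμ > λ ⇔ c > λ/μ.
λ/μ = 40.4/22.72 = 1.7782
Minimum integer c = ⌊1.7782⌋ + 1 = 2
Check: 2·22.72 = 45.44 > 40.4, while 1·22.72 = 22.72 ≤ 40.4

Final: 2 servers


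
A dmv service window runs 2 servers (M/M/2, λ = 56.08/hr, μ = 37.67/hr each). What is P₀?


a = λ/μ = 56.08/37.67 = 1.4887; ρ = a/c = 0.7444
Σ_{k=0}^{1} a^k/k! (terms k=0..1) = 1.00000 + 1.48872 = 2.48872
Tail: a^2/(2!(1−ρ)) = 2.21628/(2·0.2556) = 4.33475
P₀ = 1/(2.48872 + 4.33475) = 1/6.82347 = 0.146553

Final: 0.146553


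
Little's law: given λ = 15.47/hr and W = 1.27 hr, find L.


L = λW = 15.47·1.27 = 19.6469

Final: 19.6469


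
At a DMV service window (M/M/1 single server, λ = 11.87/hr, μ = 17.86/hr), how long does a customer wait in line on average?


ρ = 11.87/17.86 = 0.6646
Wq = ρ/(μ−λ) = 0.6646/(17.86 − 11.87) = 0.6646/5.99 = 0.1110 hr

Final: 0.1110 hr


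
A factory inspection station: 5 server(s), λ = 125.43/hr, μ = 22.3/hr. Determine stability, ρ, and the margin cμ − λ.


Total capacity cμ = 5·22.3 = 111.50/hr
ρ = λ/(cμ) = 125.43/111.50 = 1.1249
Stable ⇔ ρ < 1: NO
Spare capacity = cμ − λ = 111.50 − 125.43 = -13.93/hr

Final: ρ = 1.1249; unstable; margin = -13.93/hr


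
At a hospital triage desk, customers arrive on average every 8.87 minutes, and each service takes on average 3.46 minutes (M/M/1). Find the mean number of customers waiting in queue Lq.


λ = 60/8.87 = 6.7644 /hr
μ = 60/3.46 = 17.3410 /hr
ρ = λ/μ = 6.7644/17.3410 = 0.3901
Lq = ρ²/(1−ρ) = 0.1522/0.6099 = 0.2495

Final: 0.2495


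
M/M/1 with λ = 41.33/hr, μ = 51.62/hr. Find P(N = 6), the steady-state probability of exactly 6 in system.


ρ = 41.33/51.62 = 0.8007
P_n = (1−ρ)·ρ^n = (1 − 0.8007)·0.8007^6 = 0.1993·0.263442 = 0.052515

Final: 0.052515


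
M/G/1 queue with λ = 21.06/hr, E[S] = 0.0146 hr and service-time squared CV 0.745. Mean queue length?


ρ = λ·E[S] = 21.06·0.0146 = 0.3075
Lq = ρ²(1+C_s²)/(2(1−ρ)) = 0.09454·(1+0.745)/(2·0.6925)
= 0.09454·1.7450/1.3850 = 0.11911

Final: 0.11911


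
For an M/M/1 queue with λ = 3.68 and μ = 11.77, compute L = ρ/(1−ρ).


ρ = λ/μ = 3.68/11.77 = 0.3127
L = ρ/(1−ρ) = 0.3127/(1 − 0.3127) = 0.3127/0.6873 = 0.4549

Final: 0.4549


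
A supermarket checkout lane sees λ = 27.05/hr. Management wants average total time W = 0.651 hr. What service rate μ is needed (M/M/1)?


W = 1/(μ−λ) ⇒ μ − λ = 1/W = 1/0.651 = 1.5361
μ = λ + 1/W = 27.05 + 1.5361 = 28.5861 per hr

Final: 28.5861 /hr


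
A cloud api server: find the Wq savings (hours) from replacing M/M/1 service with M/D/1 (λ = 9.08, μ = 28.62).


ρ = 9.08/28.62 = 0.3173
Wq(M/M/1) = ρ/(μ−λ) = 0.3173/19.54 = 0.01624 hr
Wq(M/D/1) = ρ/(2(μ−λ)) = 0.008118 hr
Savings = 0.01624 − 0.008118 = 0.008118 hr

Final: 0.008118 hr


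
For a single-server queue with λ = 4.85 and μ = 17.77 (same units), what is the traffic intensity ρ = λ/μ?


ρ = λ/μ = 4.85/17.77 = 0.2729

Final: 0.2729


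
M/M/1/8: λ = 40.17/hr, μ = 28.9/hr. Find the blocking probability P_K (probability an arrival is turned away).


ρ = λ/μ = 40.17/28.9 = 1.3900
P_K = (1−ρ)ρ^K/(1−ρ^(K+1)) = (-0.3900·13.932592)/(1 − 19.365820)
= -5.433229/-18.365820 = 0.295834

Final: 0.295834


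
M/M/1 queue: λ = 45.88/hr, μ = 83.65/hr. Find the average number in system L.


ρ = λ/μ = 45.88/83.65 = 0.5485
L = ρ/(1−ρ) = 0.5485/(1 − 0.5485) = 0.5485/0.4515 = 1.2147

Final: 1.2147


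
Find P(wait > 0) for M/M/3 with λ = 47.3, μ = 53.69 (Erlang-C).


a = λ/μ = 0.8810; ρ = a/3 = 0.2937
P₀ = 0.411457 (from M/M/c formula)
C(c,a) = [a^c/(c!(1−ρ))]·P₀ = [0.68376/(6·0.7063)]·0.411457
= 0.16134·0.411457 = 0.066384

Final: 0.066384


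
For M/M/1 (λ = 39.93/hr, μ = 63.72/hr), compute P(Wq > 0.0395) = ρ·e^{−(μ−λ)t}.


ρ = 39.93/63.72 = 0.6266
P(Wq > t) = ρ·e^{−(μ−λ)t} = 0.6266·e^{−0.9397}
= 0.6266·0.390743 = 0.244858

Final: 0.244858


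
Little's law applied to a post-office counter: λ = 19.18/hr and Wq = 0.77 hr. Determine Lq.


Lq = λWq = 19.18·0.77 = 14.7686

Final: 14.7686


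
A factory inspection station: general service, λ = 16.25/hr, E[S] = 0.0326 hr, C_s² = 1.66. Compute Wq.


ρ = λ·E[S] = 16.25·0.0326 = 0.5297
E[S²] = E[S]²(1+C_s²) = 0.0326²·(1+1.66) = 0.002827
Wq = λ·E[S²]/(2(1−ρ)) = 16.25·0.002827/(2·0.4703) = 0.04884 hr

Final: 0.04884 hr


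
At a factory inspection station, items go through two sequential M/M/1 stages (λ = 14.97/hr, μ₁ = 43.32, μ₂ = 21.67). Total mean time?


Each node sees arrival rate λ = 14.97/hr (tandem ⇒ throughput preserved).
W₁ = 1/(μ₁−λ) = 1/(43.32−14.97) = 0.03527 hr
W₂ = 1/(μ₂−λ) = 1/(21.67−14.97) = 0.14925 hr
W_total = W₁ + W₂ = 0.03527 + 0.14925 = 0.18453 hr

Final: 0.18453 hr


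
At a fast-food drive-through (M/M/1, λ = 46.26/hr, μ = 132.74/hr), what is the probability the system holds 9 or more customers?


ρ = 46.26/132.74 = 0.3485
P(N ≥ n) = ρ^n = 0.3485^9 = 0.00007583

Final: 0.00007583


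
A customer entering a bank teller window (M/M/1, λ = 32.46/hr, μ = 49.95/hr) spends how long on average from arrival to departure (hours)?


W = 1/(μ−λ) = 1/(49.95 − 32.46) = 1/17.49 = 0.05718 hr

Final: 0.05718 hr


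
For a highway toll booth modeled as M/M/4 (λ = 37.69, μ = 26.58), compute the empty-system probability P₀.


a = λ/μ = 37.69/26.58 = 1.4180; ρ = a/c = 0.3545
Σ_{k=0}^{3} a^k/k! (terms k=0..3) = 1.00000 + 1.41798 + 1.00534 + 0.47518 = 3.89851
Tail: a^4/(4!(1−ρ)) = 4.04282/(24·0.6455) = 0.26096
P₀ = 1/(3.89851 + 0.26096) = 1/4.15947 = 0.240415

Final: 0.240415


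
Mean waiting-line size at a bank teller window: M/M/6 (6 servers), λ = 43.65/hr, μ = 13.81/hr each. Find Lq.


a = λ/μ = 3.1608; ρ = a/6 = 0.5268
P₀ = 0.041437
Lq = P₀·a^c·ρ / (c!·(1−ρ)²) = 0.041437·997.11079·0.5268/(720·0.22393)
= 0.13500

Final: 0.13500


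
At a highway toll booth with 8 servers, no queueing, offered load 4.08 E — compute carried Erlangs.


B(8,4.08) = 0.032985 (Erlang-B)
Carried load = a(1 − B) = 4.08·(1 − 0.032985) = 4.08·0.967015 = 3.9454 E

Final: 3.9454 Erlangs


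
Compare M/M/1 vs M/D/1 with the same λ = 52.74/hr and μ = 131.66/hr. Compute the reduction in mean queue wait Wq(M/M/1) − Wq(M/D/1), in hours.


ρ = 52.74/131.66 = 0.4006
Wq(M/M/1) = ρ/(μ−λ) = 0.4006/78.92 = 0.005076 hr
Wq(M/D/1) = ρ/(2(μ−λ)) = 0.002538 hr
Savings = 0.005076 − 0.002538 = 0.002538 hr

Final: 0.002538 hr


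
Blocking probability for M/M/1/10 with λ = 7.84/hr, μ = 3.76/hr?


ρ = λ/μ = 7.84/3.76 = 2.0851
P_K = (1−ρ)ρ^K/(1−ρ^(K+1)) = (-1.0851·1553.395982)/(1 − 3238.995878)
= -1685.599896/-3237.995878 = 0.520569

Final: 0.520569


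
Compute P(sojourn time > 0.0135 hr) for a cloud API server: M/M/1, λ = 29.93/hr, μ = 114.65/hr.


W ~ Exponential(μ−λ) for M/M/1.
μ − λ = 114.65 − 29.93 = 84.7200
P(W > t) = e^{−(μ−λ)t} = e^{−1.1437} = 0.318632

Final: 0.318632


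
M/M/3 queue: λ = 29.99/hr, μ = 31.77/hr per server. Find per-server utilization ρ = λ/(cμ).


ρ = λ/(cμ) = 29.99/(3·31.77) = 29.99/95.31 = 0.3147

Final: 0.3147


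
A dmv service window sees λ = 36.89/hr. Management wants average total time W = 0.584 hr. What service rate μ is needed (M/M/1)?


W = 1/(μ−λ) ⇒ μ − λ = 1/W = 1/0.584 = 1.7123
μ = λ + 1/W = 36.89 + 1.7123 = 38.6023 per hr

Final: 38.6023 /hr


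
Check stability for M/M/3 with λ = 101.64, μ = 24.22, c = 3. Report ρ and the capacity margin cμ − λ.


Total capacity cμ = 3·24.22 = 72.66/hr
ρ = λ/(cμ) = 101.64/72.66 = 1.3988
Stable ⇔ ρ < 1: NO
Spare capacity = cμ − λ = 72.66 − 101.64 = -28.98/hr

Final: ρ = 1.3988; unstable; margin = -28.98/hr


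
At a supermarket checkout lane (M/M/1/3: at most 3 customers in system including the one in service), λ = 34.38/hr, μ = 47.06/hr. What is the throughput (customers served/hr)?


ρ = 0.7306; P_K = (1−ρ)ρ^3/(1−ρ^4) = 0.146903
λ_eff = λ(1 − P_K) = 34.38·(1 − 0.146903) = 34.38·0.853097 = 29.3295 /hr

Final: 29.3295 /hr


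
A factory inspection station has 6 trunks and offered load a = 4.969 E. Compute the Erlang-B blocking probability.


B(c,a) = (a^c/c!) / Σ_{k=0}^{c} a^k/k!
a^6/6! = 20.906507
Σ terms (k=0..6): 1.00000 + 4.96900 + 12.34548 + 20.44823 + 25.40181 + 25.24432 + 20.90651 = 110.315357
B = 20.906507/110.315357 = 0.189516

Final: 0.189516


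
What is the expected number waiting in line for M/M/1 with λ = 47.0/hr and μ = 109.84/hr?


ρ = 47.0/109.84 = 0.4279
Lq = ρ²/(1−ρ) = 0.1831/0.5721 = 0.3200

Final: 0.3200


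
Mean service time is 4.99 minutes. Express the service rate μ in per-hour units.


μ = 1/(service time) in consistent units.
1 hour = 60 min, so μ = 60/4.99 = 12.0240 per hour

Final: 12.0240 /hr


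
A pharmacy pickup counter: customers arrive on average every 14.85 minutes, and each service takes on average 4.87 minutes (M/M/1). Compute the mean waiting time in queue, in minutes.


λ = 60/14.85 = 4.0404 /hr
μ = 60/4.87 = 12.3203 /hr
ρ = λ/μ = 4.0404/12.3203 = 0.3279
Wq = ρ/(μ−λ) = 0.3279/(12.3203−4.0404) = 0.03961 hr
In minutes: 0.03961·60 = 2.376 min

Final: 2.376 min


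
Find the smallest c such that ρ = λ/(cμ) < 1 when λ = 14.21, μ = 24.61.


Stability requires cμ > λ ⇔ c > λ/μ.
λ/μ = 14.21/24.61 = 0.5774
Minimum integer c = ⌊0.5774⌋ + 1 = 1
Check: 1·24.61 = 24.61 > 14.21, while 0·24.61 = 0.00 ≤ 14.21

Final: 1 servers


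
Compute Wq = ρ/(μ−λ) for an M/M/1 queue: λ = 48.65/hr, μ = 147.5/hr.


ρ = 48.65/147.5 = 0.3298
Wq = ρ/(μ−λ) = 0.3298/(147.5 − 48.65) = 0.3298/98.85 = 0.003337 hr

Final: 0.003337 hr


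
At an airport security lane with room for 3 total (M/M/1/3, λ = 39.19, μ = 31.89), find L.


ρ = 39.19/31.89 = 1.2289
L = ρ[1 − (K+1)ρ^K + Kρ^(K+1)] / [(1−ρ)(1−ρ^(K+1))]
Numerator: 1.2289·(1 − 4·1.855933 + 3·2.280778) = 0.514426
Denominator: (-0.2289)·(-1.280778) = 0.293185
L = 0.514426/0.293185 = 1.7546

Final: 1.7546


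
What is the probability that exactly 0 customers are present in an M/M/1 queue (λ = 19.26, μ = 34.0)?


ρ = 19.26/34.0 = 0.5665
P_n = (1−ρ)·ρ^n = (1 − 0.5665)·0.5665^0 = 0.4335·1.000000 = 0.433529

Final: 0.433529


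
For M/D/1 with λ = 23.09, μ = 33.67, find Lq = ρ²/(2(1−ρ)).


ρ = 23.09/33.67 = 0.6858
M/D/1: Lq = ρ²/(2(1−ρ)) = 0.4703/(2·0.3142) = 0.74832

Final: 0.74832


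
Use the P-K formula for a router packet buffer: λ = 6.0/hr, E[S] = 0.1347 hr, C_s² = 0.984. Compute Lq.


ρ = λ·E[S] = 6.0·0.1347 = 0.8082
Lq = ρ²(1+C_s²)/(2(1−ρ)) = 0.6532·(1+0.984)/(2·0.1918)
= 0.6532·1.9840/0.3836 = 3.37832

Final: 3.37832


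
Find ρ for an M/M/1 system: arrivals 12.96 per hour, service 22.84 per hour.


ρ = λ/μ = 12.96/22.84 = 0.5674

Final: 0.5674


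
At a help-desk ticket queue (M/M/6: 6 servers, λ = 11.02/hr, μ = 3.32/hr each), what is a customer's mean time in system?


a = 3.3193; ρ = 0.5532; P₀ = 0.035093
Lq = P₀·a^c·ρ/(c!(1−ρ)²) = 0.18065
Wq = Lq/λ = 0.18065/11.02 = 0.01639 hr
W = Wq + 1/μ = 0.01639 + 0.30120 = 0.31760 hr

Final: 0.31760 hr


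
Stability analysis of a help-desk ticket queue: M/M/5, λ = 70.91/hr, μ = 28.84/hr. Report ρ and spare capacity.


Total capacity cμ = 5·28.84 = 144.20/hr
ρ = λ/(cμ) = 70.91/144.20 = 0.4917
Stable ⇔ ρ < 1: YES
Spare capacity = cμ − λ = 144.20 − 70.91 = 73.29/hr

Final: ρ = 0.4917; stable; margin = 73.29/hr


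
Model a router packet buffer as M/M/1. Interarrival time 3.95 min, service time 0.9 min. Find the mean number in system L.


λ = 60/3.95 = 15.1899 /hr
μ = 60/0.9 = 66.6667 /hr
ρ = λ/μ = 15.1899/66.6667 = 0.2278
L = ρ/(1−ρ) = 0.2278/0.7722 = 0.2951

Final: 0.2951


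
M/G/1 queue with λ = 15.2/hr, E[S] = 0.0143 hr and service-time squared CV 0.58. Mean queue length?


ρ = λ·E[S] = 15.2·0.0143 = 0.2174
Lq = ρ²(1+C_s²)/(2(1−ρ)) = 0.04725·(1+0.58)/(2·0.7826)
= 0.04725·1.5800/1.5653 = 0.04769

Final: 0.04769


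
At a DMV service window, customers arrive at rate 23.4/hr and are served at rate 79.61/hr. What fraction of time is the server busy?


ρ = λ/μ = 23.4/79.61 = 0.2939

Final: 0.2939


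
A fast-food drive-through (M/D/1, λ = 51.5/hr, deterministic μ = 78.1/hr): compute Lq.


ρ = 51.5/78.1 = 0.6594
M/D/1: Lq = ρ²/(2(1−ρ)) = 0.4348/(2·0.3406) = 0.63834

Final: 0.63834


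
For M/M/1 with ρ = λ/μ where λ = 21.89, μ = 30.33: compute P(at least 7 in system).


ρ = 21.89/30.33 = 0.7217
P(N ≥ n) = ρ^n = 0.7217^7 = 0.102003

Final: 0.102003


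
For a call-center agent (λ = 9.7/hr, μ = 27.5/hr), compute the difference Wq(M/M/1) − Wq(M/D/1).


ρ = 9.7/27.5 = 0.3527
Wq(M/M/1) = ρ/(μ−λ) = 0.3527/17.80 = 0.01982 hr
Wq(M/D/1) = ρ/(2(μ−λ)) = 0.009908 hr
Savings = 0.01982 − 0.009908 = 0.009908 hr

Final: 0.009908 hr


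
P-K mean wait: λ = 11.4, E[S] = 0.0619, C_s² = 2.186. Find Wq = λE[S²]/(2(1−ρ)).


ρ = λ·E[S] = 11.4·0.0619 = 0.7057
E[S²] = E[S]²(1+C_s²) = 0.0619²·(1+2.186) = 0.012208
Wq = λ·E[S²]/(2(1−ρ)) = 11.4·0.012208/(2·0.2943) = 0.23640 hr

Final: 0.23640 hr


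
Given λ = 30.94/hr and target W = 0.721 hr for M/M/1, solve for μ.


W = 1/(μ−λ) ⇒ μ − λ = 1/W = 1/0.721 = 1.3870
μ = λ + 1/W = 30.94 + 1.3870 = 32.3270 per hr

Final: 32.3270 /hr


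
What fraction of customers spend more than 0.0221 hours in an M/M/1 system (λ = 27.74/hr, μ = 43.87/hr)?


W ~ Exponential(μ−λ) for M/M/1.
μ − λ = 43.87 − 27.74 = 16.1300
P(W > t) = e^{−(μ−λ)t} = e^{−0.3565} = 0.700141

Final: 0.700141


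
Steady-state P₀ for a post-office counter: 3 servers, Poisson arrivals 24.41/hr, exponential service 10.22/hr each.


a = λ/μ = 24.41/10.22 = 2.3885; ρ = a/c = 0.7962
Σ_{k=0}^{2} a^k/k! (terms k=0..2) = 1.00000 + 2.38845 + 2.85236 = 6.24081
Tail: a^3/(3!(1−ρ)) = 13.62544/(6·0.2038) = 11.14016
P₀ = 1/(6.24081 + 11.14016) = 1/17.38097 = 0.057534

Final: 0.057534


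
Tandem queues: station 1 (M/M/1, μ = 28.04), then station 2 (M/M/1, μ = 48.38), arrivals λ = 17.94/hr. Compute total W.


Each node sees arrival rate λ = 17.94/hr (tandem ⇒ throughput preserved).
W₁ = 1/(μ₁−λ) = 1/(28.04−17.94) = 0.09901 hr
W₂ = 1/(μ₂−λ) = 1/(48.38−17.94) = 0.03285 hr
W_total = W₁ + W₂ = 0.09901 + 0.03285 = 0.13186 hr

Final: 0.13186 hr


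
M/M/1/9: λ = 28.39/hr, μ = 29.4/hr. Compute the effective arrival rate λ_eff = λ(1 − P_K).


ρ = 0.9656; P_K = (1−ρ)ρ^9/(1−ρ^10) = 0.085015
λ_eff = λ(1 − P_K) = 28.39·(1 − 0.085015) = 28.39·0.914985 = 25.9764 /hr

Final: 25.9764 /hr


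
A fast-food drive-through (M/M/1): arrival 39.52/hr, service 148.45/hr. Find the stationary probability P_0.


ρ = 39.52/148.45 = 0.2662
P_n = (1−ρ)·ρ^n = (1 − 0.2662)·0.2662^0 = 0.7338·1.000000 = 0.733782

Final: 0.733782


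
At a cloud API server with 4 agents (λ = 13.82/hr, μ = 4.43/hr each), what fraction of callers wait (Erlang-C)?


a = λ/μ = 3.1196; ρ = a/4 = 0.7799
P₀ = 0.031273 (from M/M/c formula)
C(c,a) = [a^c/(c!(1−ρ))]·P₀ = [94.71467/(24·0.2201)]·0.031273
= 17.93103·0.031273 = 0.560750

Final: 0.560750


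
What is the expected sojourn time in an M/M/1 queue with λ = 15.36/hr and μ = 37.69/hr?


W = 1/(μ−λ) = 1/(37.69 − 15.36) = 1/22.33 = 0.04478 hr

Final: 0.04478 hr


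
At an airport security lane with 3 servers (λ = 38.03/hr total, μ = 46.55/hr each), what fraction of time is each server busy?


ρ = λ/(cμ) = 38.03/(3·46.55) = 38.03/139.65 = 0.2723

Final: 0.2723


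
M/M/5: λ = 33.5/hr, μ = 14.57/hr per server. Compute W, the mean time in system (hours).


a = 2.2992; ρ = 0.4598; P₀ = 0.098773
Lq = P₀·a^c·ρ/(c!(1−ρ)²) = 0.08336
Wq = Lq/λ = 0.08336/33.5 = 0.002488 hr
W = Wq + 1/μ = 0.002488 + 0.06863 = 0.07112 hr

Final: 0.07112 hr


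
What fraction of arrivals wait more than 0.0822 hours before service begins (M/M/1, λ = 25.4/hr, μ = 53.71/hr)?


ρ = 25.4/53.71 = 0.4729
P(Wq > t) = ρ·e^{−(μ−λ)t} = 0.4729·e^{−2.3271}
= 0.4729·0.097580 = 0.046147

Final: 0.046147


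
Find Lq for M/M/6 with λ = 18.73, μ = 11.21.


a = λ/μ = 1.6708; ρ = a/6 = 0.2785
P₀ = 0.187999
Lq = P₀·a^c·ρ / (c!·(1−ρ)²) = 0.187999·21.75670·0.2785/(720·0.52060)
= 0.003039

Final: 0.003039


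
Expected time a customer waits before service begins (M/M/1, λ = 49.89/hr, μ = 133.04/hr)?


ρ = 49.89/133.04 = 0.3750
Wq = ρ/(μ−λ) = 0.3750/(133.04 − 49.89) = 0.3750/83.15 = 0.004510 hr

Final: 0.004510 hr


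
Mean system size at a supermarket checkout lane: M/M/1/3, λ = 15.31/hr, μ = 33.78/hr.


ρ = 15.31/33.78 = 0.4532
L = ρ[1 − (K+1)ρ^K + Kρ^(K+1)] / [(1−ρ)(1−ρ^(K+1))]
Numerator: 0.4532·(1 − 4·0.093099 + 3·0.042195) = 0.341818
Denominator: (0.5468)·(0.957805) = 0.523702
L = 0.341818/0.523702 = 0.6527

Final: 0.6527


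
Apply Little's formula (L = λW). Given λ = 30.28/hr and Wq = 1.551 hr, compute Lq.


Lq = λWq = 30.28·1.551 = 46.9643

Final: 46.9643


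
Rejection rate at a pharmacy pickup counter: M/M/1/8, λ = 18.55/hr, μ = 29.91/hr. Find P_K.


ρ = λ/μ = 18.55/29.91 = 0.6202
P_K = (1−ρ)ρ^K/(1−ρ^(K+1)) = (0.3798·0.021889)/(1 − 0.013575)
= 0.008313/0.986425 = 0.008428

Final: 0.008428


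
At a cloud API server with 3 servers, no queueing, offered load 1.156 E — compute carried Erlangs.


B(3,1.156) = 0.083549 (Erlang-B)
Carried load = a(1 − B) = 1.156·(1 − 0.083549) = 1.156·0.916451 = 1.0594 E

Final: 1.0594 Erlangs


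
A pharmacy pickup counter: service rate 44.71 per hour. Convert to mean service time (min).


Mean service time = 1/μ = 1/44.71 hour = 0.02237 hour
In minutes: 0.02237 × 60 = 1.3420 min

Final: 1.3420 min


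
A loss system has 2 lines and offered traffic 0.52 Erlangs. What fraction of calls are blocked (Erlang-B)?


B(c,a) = (a^c/c!) / Σ_{k=0}^{c} a^k/k!
a^2/2! = 0.135200
Σ terms (k=0..2): 1.00000 + 0.52000 + 0.13520 = 1.655200
B = 0.135200/1.655200 = 0.081682

Final: 0.081682


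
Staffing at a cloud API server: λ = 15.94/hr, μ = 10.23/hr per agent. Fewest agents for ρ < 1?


Stability requires cμ > λ ⇔ c > λ/μ.
λ/μ = 15.94/10.23 = 1.5582
Minimum integer c = ⌊1.5582⌋ + 1 = 2
Check: 2·10.23 = 20.46 > 15.94, while 1·10.23 = 10.23 ≤ 15.94

Final: 2 servers


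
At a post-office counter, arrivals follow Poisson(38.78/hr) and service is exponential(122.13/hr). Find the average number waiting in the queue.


ρ = 38.78/122.13 = 0.3175
Lq = ρ²/(1−ρ) = 0.1008/0.6825 = 0.1477

Final: 0.1477


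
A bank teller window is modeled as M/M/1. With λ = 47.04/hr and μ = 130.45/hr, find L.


ρ = λ/μ = 47.04/130.45 = 0.3606
L = ρ/(1−ρ) = 0.3606/(1 − 0.3606) = 0.3606/0.6394 = 0.5640

Final: 0.5640


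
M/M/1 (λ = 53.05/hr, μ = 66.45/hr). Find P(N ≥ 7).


ρ = 53.05/66.45 = 0.7983
P(N ≥ n) = ρ^n = 0.7983^7 = 0.206696

Final: 0.206696


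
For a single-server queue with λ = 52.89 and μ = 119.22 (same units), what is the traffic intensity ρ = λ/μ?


ρ = λ/μ = 52.89/119.22 = 0.4436

Final: 0.4436


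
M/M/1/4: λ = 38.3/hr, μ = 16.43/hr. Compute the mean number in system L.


ρ = 38.3/16.43 = 2.3311
L = ρ[1 − (K+1)ρ^K + Kρ^(K+1)] / [(1−ρ)(1−ρ^(K+1))]
Numerator: 2.3311·(1 − 5·29.528735 + 4·68.834483) = 299.999391
Denominator: (-1.3311)·(-67.834483) = 90.294591
L = 299.999391/90.294591 = 3.3225

Final: 3.3225


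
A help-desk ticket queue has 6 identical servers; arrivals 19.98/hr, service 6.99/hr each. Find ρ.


ρ = λ/(cμ) = 19.98/(6·6.99) = 19.98/41.94 = 0.4764

Final: 0.4764


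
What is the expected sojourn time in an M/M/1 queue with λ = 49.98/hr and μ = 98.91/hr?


W = 1/(μ−λ) = 1/(98.91 − 49.98) = 1/48.93 = 0.02044 hr

Final: 0.02044 hr


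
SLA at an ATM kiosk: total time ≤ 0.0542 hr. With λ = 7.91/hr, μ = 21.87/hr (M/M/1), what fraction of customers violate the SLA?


W ~ Exponential(μ−λ) for M/M/1.
μ − λ = 21.87 − 7.91 = 13.9600
P(W > t) = e^{−(μ−λ)t} = e^{−0.7566} = 0.469244

Final: 0.469244


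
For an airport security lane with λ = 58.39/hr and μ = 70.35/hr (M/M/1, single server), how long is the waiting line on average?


ρ = 58.39/70.35 = 0.8300
Lq = ρ²/(1−ρ) = 0.6889/0.1700 = 4.0521

Final: 4.0521


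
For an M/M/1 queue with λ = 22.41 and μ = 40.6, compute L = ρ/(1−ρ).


ρ = λ/μ = 22.41/40.6 = 0.5520
L = ρ/(1−ρ) = 0.5520/(1 − 0.5520) = 0.5520/0.4480 = 1.2320

Final: 1.2320


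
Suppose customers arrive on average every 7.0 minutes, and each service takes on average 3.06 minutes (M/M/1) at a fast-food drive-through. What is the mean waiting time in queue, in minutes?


λ = 60/7.0 = 8.5714 /hr
μ = 60/3.06 = 19.6078 /hr
ρ = λ/μ = 8.5714/19.6078 = 0.4371
Wq = ρ/(μ−λ) = 0.4371/(19.6078−8.5714) = 0.03961 hr
In minutes: 0.03961·60 = 2.377 min

Final: 2.377 min


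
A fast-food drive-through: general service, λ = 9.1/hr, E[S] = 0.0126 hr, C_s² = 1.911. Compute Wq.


ρ = λ·E[S] = 9.1·0.0126 = 0.1147
E[S²] = E[S]²(1+C_s²) = 0.0126²·(1+1.911) = 0.0004622
Wq = λ·E[S²]/(2(1−ρ)) = 9.1·0.0004622/(2·0.8853) = 0.002375 hr

Final: 0.002375 hr


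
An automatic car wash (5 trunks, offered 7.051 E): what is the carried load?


B(5,7.051) = 0.427717 (Erlang-B)
Carried load = a(1 − B) = 7.051·(1 − 0.427717) = 7.051·0.572283 = 4.0352 E

Final: 4.0352 Erlangs


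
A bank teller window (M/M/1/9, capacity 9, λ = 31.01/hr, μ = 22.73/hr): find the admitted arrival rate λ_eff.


ρ = 1.3643; P_K = (1−ρ)ρ^9/(1−ρ^10) = 0.279525
λ_eff = λ(1 − P_K) = 31.01·(1 − 0.279525) = 31.01·0.720475 = 22.3419 /hr

Final: 22.3419 /hr


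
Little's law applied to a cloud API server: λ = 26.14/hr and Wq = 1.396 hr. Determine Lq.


Lq = λWq = 26.14·1.396 = 36.4914

Final: 36.4914


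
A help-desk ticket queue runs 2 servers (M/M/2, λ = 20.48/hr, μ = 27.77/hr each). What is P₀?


a = λ/μ = 20.48/27.77 = 0.7375; ρ = a/c = 0.3687
Σ_{k=0}^{1} a^k/k! (terms k=0..1) = 1.00000 + 0.73749 = 1.73749
Tail: a^2/(2!(1−ρ)) = 0.54389/(2·0.6313) = 0.43080
P₀ = 1/(1.73749 + 0.43080) = 1/2.16828 = 0.461194

Final: 0.461194


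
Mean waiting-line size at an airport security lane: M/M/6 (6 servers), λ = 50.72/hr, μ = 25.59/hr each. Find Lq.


a = λ/μ = 1.9820; ρ = a/6 = 0.3303
P₀ = 0.137597
Lq = P₀·a^c·ρ / (c!·(1−ρ)²) = 0.137597·60.62528·0.3303/(720·0.44845)
= 0.008534

Final: 0.008534


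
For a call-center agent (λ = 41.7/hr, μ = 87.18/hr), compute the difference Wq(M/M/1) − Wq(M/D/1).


ρ = 41.7/87.18 = 0.4783
Wq(M/M/1) = ρ/(μ−λ) = 0.4783/45.48 = 0.01052 hr
Wq(M/D/1) = ρ/(2(μ−λ)) = 0.005259 hr
Savings = 0.01052 − 0.005259 = 0.005259 hr

Final: 0.005259 hr


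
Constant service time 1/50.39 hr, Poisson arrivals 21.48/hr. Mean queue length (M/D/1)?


ρ = 21.48/50.39 = 0.4263
M/D/1: Lq = ρ²/(2(1−ρ)) = 0.1817/(2·0.5737) = 0.15836

Final: 0.15836


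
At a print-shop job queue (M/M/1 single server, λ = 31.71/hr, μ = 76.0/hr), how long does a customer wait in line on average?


ρ = 31.71/76.0 = 0.4172
Wq = ρ/(μ−λ) = 0.4172/(76.0 − 31.71) = 0.4172/44.29 = 0.009421 hr

Final: 0.009421 hr


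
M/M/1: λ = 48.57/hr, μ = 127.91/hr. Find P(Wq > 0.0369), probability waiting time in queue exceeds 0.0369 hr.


ρ = 48.57/127.91 = 0.3797
P(Wq > t) = ρ·e^{−(μ−λ)t} = 0.3797·e^{−2.9276}
= 0.3797·0.053523 = 0.020324

Final: 0.020324


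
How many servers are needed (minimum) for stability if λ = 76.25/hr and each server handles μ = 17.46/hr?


Stability requires cμ > λ ⇔ c > λ/μ.
λ/μ = 76.25/17.46 = 4.3671
Minimum integer c = ⌊4.3671⌋ + 1 = 5
Check: 5·17.46 = 87.30 > 76.25, while 4·17.46 = 69.84 ≤ 76.25

Final: 5 servers


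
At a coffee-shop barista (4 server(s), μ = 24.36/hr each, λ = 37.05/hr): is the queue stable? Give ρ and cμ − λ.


Total capacity cμ = 4·24.36 = 97.44/hr
ρ = λ/(cμ) = 37.05/97.44 = 0.3802
Stable ⇔ ρ < 1: YES
Spare capacity = cμ − λ = 97.44 − 37.05 = 60.39/hr

Final: ρ = 0.3802; stable; margin = 60.39/hr


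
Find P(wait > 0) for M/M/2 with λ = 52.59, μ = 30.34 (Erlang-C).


a = λ/μ = 1.7334; ρ = a/2 = 0.8667
P₀ = 0.071422 (from M/M/c formula)
C(c,a) = [a^c/(c!(1−ρ))]·P₀ = [3.00452/(2·0.1333)]·0.071422
= 11.26788·0.071422 = 0.804778

Final: 0.804778


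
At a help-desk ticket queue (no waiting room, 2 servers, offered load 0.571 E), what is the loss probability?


B(c,a) = (a^c/c!) / Σ_{k=0}^{c} a^k/k!
a^2/2! = 0.163020
Σ terms (k=0..2): 1.00000 + 0.57100 + 0.16302 = 1.734020
B = 0.163020/1.734020 = 0.094013

Final: 0.094013


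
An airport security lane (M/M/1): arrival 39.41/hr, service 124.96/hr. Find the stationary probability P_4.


ρ = 39.41/124.96 = 0.3154
P_n = (1−ρ)·ρ^n = (1 − 0.3154)·0.3154^4 = 0.6846·0.009893 = 0.006773

Final: 0.006773


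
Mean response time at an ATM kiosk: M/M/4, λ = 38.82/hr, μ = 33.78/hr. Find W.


a = 1.1492; ρ = 0.2873; P₀ = 0.316011
Lq = P₀·a^c·ρ/(c!(1−ρ)²) = 0.01299
Wq = Lq/λ = 0.01299/38.82 = 0.0003346 hr
W = Wq + 1/μ = 0.0003346 + 0.02960 = 0.02994 hr

Final: 0.02994 hr


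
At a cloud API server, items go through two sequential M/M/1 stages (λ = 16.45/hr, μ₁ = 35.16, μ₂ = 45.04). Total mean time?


Each node sees arrival rate λ = 16.45/hr (tandem ⇒ throughput preserved).
W₁ = 1/(μ₁−λ) = 1/(35.16−16.45) = 0.05345 hr
W₂ = 1/(μ₂−λ) = 1/(45.04−16.45) = 0.03498 hr
W_total = W₁ + W₂ = 0.05345 + 0.03498 = 0.08842 hr

Final: 0.08842 hr


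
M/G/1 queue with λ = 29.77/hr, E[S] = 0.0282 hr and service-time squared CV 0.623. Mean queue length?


ρ = λ·E[S] = 29.77·0.0282 = 0.8395
Lq = ρ²(1+C_s²)/(2(1−ρ)) = 0.7048·(1+0.623)/(2·0.1605)
= 0.7048·1.6230/0.3210 = 3.56375

Final: 3.56375


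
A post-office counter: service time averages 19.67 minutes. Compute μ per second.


μ = 1/(service time) in consistent units.
1 second = 0.0166667 min, so μ = 0.0166667/19.67 = 0.0008473 per second

Final: 0.0008473 /sec


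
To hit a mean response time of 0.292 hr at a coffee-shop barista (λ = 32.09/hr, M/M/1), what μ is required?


W = 1/(μ−λ) ⇒ μ − λ = 1/W = 1/0.292 = 3.4247
μ = λ + 1/W = 32.09 + 3.4247 = 35.5147 per hr

Final: 35.5147 /hr


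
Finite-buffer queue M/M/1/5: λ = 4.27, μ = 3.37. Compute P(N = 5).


ρ = λ/μ = 4.27/3.37 = 1.2671
P_K = (1−ρ)ρ^K/(1−ρ^(K+1)) = (-0.2671·3.265802)/(1 − 4.137975)
= -0.872173/-3.137975 = 0.277941

Final: 0.277941


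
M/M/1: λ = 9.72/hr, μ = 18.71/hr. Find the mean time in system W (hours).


W = 1/(μ−λ) = 1/(18.71 − 9.72) = 1/8.99 = 0.1112 hr

Final: 0.1112 hr


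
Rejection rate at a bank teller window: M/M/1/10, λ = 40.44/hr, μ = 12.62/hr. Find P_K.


ρ = λ/μ = 40.44/12.62 = 3.2044
P_K = (1−ρ)ρ^K/(1−ρ^(K+1)) = (-2.2044·114161.040943)/(1 − 365821.909330)
= -251660.868387/-365820.909330 = 0.687935

Final: 0.687935


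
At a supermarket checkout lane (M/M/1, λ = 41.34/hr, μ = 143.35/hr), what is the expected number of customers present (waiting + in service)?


ρ = λ/μ = 41.34/143.35 = 0.2884
L = ρ/(1−ρ) = 0.2884/(1 − 0.2884) = 0.2884/0.7116 = 0.4053

Final: 0.4053


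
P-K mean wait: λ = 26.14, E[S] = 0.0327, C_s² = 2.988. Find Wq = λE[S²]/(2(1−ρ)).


ρ = λ·E[S] = 26.14·0.0327 = 0.8548
E[S²] = E[S]²(1+C_s²) = 0.0327²·(1+2.988) = 0.004264
Wq = λ·E[S²]/(2(1−ρ)) = 26.14·0.004264/(2·0.1452) = 0.38379 hr

Final: 0.38379 hr


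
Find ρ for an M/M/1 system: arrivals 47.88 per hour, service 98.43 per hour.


ρ = λ/μ = 47.88/98.43 = 0.4864

Final: 0.4864


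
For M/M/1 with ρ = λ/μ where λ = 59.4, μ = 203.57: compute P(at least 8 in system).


ρ = 59.4/203.57 = 0.2918
P(N ≥ n) = ρ^n = 0.2918^8 = 0.00005255

Final: 0.00005255


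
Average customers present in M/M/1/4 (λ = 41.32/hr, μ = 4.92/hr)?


ρ = 41.32/4.92 = 8.3984
L = ρ[1 − (K+1)ρ^K + Kρ^(K+1)] / [(1−ρ)(1−ρ^(K+1))]
Numerator: 8.3984·(1 − 5·4974.859734 + 4·41780.732561) = 1194665.605025
Denominator: (-7.3984)·(-41779.732561) = 309102.086429
L = 1194665.605025/309102.086429 = 3.8650

Final: 3.8650


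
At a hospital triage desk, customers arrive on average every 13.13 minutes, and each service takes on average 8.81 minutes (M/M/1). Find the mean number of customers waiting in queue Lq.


λ = 60/13.13 = 4.5697 /hr
μ = 60/8.81 = 6.8104 /hr
ρ = λ/μ = 4.5697/6.8104 = 0.6710
Lq = ρ²/(1−ρ) = 0.4502/0.3290 = 1.3684

Final: 1.3684
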